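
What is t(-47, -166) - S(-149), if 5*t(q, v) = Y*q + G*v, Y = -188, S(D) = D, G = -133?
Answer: 31659/5 ≈ 6331.8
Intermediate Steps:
t(q, v) = -188*q/5 - 133*v/5 (t(q, v) = (-188*q - 133*v)/5 = -188*q/5 - 133*v/5)
t(-47, -166) - S(-149) = (-188/5*(-47) - 133/5*(-166)) - 1*(-149) = (8836/5 + 22078/5) + 149 = 30914/5 + 149 = 31659/5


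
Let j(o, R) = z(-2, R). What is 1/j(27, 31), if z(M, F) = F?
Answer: 1/31 ≈ 0.032258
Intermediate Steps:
j(o, R) = R
1/j(27, 31) = 1/31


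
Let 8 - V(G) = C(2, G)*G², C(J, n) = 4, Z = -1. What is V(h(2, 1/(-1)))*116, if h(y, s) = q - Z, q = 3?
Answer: -6496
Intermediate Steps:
h(y, s) = 4 (h(y, s) = 3 - 1*(-1) = 3 + 1 = 4)
V(G) = 8 - 4*G²
V(h(2, 1/(-1)))*116 = (8 - 4*4²)*116 = (8 - 4*16)*116 = (8 - 64)*116 = -56*116 = -6496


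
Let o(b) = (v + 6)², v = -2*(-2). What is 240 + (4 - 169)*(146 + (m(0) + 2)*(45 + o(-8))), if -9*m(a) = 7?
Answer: -159275/3 ≈ -53092.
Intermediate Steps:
v = 4
o(b) = 100 (o(b) = (4 + 6)² = 10² = 100)
m(a) = -7/9 (m(a) = -⅑*7 = -7/9)
240 + (4 - 169)*(146 + (m(0) + 2)*(45 + o(-8))) = 240 + (4 - 169)*(146 + (-7/9 + 2)*(45 + 100)) = 240 - 165*(146 + (11/9)*145) = 240 - 165*(146 + 1595/9) = 240 - 165*2909/9 = 240 - 159995/3 = -159275/3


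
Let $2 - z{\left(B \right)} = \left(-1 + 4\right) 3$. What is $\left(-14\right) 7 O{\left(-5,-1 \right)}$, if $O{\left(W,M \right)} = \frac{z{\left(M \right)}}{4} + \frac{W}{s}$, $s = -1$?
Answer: $- \frac{637}{2} \approx -318.5$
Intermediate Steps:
$z{\left(B \right)} = -7$ ($z{\left(B \right)} = 2 - \left(-1 + 4\right) 3 = 2 - 3 \cdot 3 = 2 - 9 = -7$)
$O{\left(W,M \right)} = - \frac{7}{4} - W$ ($O{\left(W,M \right)} = - \frac{7}{4} + \frac{W}{-1} = \left(-7\right) \frac{1}{4} + W \left(-1\right) = - \frac{7}{4} - W$)
$\left(-14\right) 7 O{\left(-5,-1 \right)} = \left(-14\right) 7 \left(- \frac{7}{4} - -5\right) = - 98 \left(- \frac{7}{4} + 5\right) = \left(-98\right) \frac{13}{4} = - \frac{637}{2}$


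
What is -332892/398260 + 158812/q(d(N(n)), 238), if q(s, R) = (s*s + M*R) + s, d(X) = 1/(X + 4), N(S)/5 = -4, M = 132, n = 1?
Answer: 3378582499417/800749620765 ≈ 4.2193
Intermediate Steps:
N(S) = -20 (N(S) = 5*(-4) = -20)
d(X) = 1/(4 + X)
q(s, R) = s + s² + 132*R (q(s, R) = (s*s + 132*R) + s = (s² + 132*R) + s = s + s² + 132*R)
-332892/398260 + 158812/q(d(N(n)), 238) = -332892/398260 + 158812/(1/(4 - 20) + (1/(4 - 20))² + 132*238) = -332892*1/398260 + 158812/(1/(-16) + (1/(-16))² + 31416) = -83223/99565 + 158812/(-1/16 + (-1/16)² + 31416) = -83223/99565 + 158812/(-1/16 + 1/256 + 31416) = -83223/99565 + 158812/(8042481/256) = -83223/99565 + 158812*(256/8042481) = -83223/99565 + 40655872/8042481 = 3378582499417/800749620765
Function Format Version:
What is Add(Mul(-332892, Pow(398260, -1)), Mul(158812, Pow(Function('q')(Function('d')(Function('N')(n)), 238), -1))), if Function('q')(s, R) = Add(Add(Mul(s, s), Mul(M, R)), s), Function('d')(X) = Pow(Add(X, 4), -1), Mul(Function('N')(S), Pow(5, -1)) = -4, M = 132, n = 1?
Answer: Rational(3378582499417, 800749620765) ≈ 4.2193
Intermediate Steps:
Function('N')(S) = -20 (Function('N')(S) = Mul(5, -4) = -20)
Function('d')(X) = Pow(Add(4, X), -1)
Function('q')(s, R) = Add(s, Pow(s, 2), Mul(132, R)) (Function('q')(s, R) = Add(Add(Mul(s, s), Mul(132, R)), s) = Add(Add(Pow(s, 2), Mul(132, R)), s) = Add(s, Pow(s, 2), Mul(132, R)))
Add(Mul(-332892, Pow(398260, -1)), Mul(158812, Pow(Function('q')(Function('d')(Function('N')(n)), 238), -1))) = Add(Mul(-332892, Pow(398260, -1)), Mul(158812, Pow(Add(Pow(Add(4, -20), -1), Pow(Pow(Add(4, -20), -1), 2), Mul(132, 238)), -1))) = Add(Mul(-332892, Rational(1, 398260)), Mul(158812, Pow(Add(Pow(-16, -1), Pow(Pow(-16, -1), 2), 31416), -1))) = Add(Rational(-83223, 99565), Mul(158812, Pow(Add(Rational(-1, 16), Pow(Rational(-1, 16), 2), 31416), -1))) = Add(Rational(-83223, 99565), Mul(158812, Pow(Add(Rational(-1, 16), Rational(1, 256), 31416), -1))) = Add(Rational(-83223, 99565), Mul(158812, Pow(Rational(8042481, 256), -1))) = Add(Rational(-83223, 99565), Mul(158812, Rational(256, 8042481))) = Add(Rational(-83223, 99565), Rational(40655872, 8042481)) = Rational(3378582499417, 800749620765)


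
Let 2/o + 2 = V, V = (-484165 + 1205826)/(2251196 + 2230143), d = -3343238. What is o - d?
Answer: 27551672230368/8241017 ≈ 3.3432e+6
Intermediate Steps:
V = 721661/4481339 ≈ 0.16104
o = -8962678/8241017 (o = 2/(-2 + 721661/4481339) = 2/(-8241017/4481339) = 2*(-4481339/8241017) = -8962678/8241017 ≈ -1.0876)
o - d = -8962678/8241017 - 1*(-3343238) = -8962678/8241017 + 3343238 = 27551672230368/8241017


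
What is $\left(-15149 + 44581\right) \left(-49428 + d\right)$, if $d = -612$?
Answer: $-1472777280$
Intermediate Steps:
$\left(-15149 + 44581\right) \left(-49428 + d\right) = \left(-15149 + 44581\right) \left(-49428 - 612\right) = 29432 \left(-50040\right) = -1472777280$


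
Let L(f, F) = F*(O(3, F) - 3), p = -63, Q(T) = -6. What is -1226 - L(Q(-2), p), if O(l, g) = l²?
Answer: -848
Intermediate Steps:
L(f, F) = 6*F (L(f, F) = F*(3² - 3) = F*(9 - 3) = F*6 = 6*F)
-1226 - L(Q(-2), p) = -1226 - 6*(-63) = -1226 - 1*(-378) = -1226 + 378 = -848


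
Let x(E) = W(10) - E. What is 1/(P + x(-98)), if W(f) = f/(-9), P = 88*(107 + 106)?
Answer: 9/169568 ≈ 5.3076e-5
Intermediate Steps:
P = 18744 (P = 88*213 = 18744)
W(f) = -f/9 (W(f) = f*(-⅑) = -f/9)
x(E) = -10/9 - E (x(E) = -⅑*10 - E = -10/9 - E)
1/(P + x(-98)) = 1/(18744 + (-10/9 - 1*(-98))) = 1/(18744 + (-10/9 + 98)) = 1/(18744 + 872/9) = 1/(169568/9) = 9/169568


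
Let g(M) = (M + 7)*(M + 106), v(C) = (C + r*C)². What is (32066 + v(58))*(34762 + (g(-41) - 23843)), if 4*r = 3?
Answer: 1475940357/4 ≈ 3.6899e+8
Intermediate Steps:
r = ¾ (r = (¼)*3 = ¾ ≈ 0.75000)
v(C) = 49*C²/16 (v(C) = (C + 3*C/4)² = (7*C/4)² = 49*C²/16)
g(M) = (7 + M)*(106 + M)
(32066 + v(58))*(34762 + (g(-41) - 23843)) = (32066 + (49/16)*58²)*(34762 + ((742 + (-41)² + 113*(-41)) - 23843)) = (32066 + (49/16)*3364)*(34762 + ((742 + 1681 - 4633) - 23843)) = (32066 + 41209/4)*(34762 + (-2210 - 23843)) = 169473*(34762 - 26053)/4 = (169473/4)*8709 = 1475940357/4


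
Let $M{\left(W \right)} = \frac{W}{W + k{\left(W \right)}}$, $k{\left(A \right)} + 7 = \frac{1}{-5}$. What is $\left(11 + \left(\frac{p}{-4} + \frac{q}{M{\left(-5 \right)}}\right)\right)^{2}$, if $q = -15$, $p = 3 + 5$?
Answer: $\frac{19044}{25} \approx 761.76$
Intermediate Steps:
$k{\left(A \right)} = - \frac{36}{5}$ ($k{\left(A \right)} = -7 + \frac{1}{-5} = -7 - \frac{1}{5} = - \frac{36}{5}$)
$p = 8$
$M{\left(W \right)} = \frac{W}{- \frac{36}{5} + W}$ ($M{\left(W \right)} = \frac{W}{W - \frac{36}{5}} = \frac{W}{- \frac{36}{5} + W}$)
$\left(11 + \left(\frac{p}{-4} + \frac{q}{M{\left(-5 \right)}}\right)\right)^{2} = \left(11 + \left(\frac{8}{-4} - \frac{15}{5 \left(-5\right) \frac{1}{-36 + 5 \left(-5\right)}}\right)\right)^{2} = \left(11 + \left(8 \left(- \frac{1}{4}\right) - \frac{15}{5 \left(-5\right) \frac{1}{-36 - 25}}\right)\right)^{2} = \left(11 - \left(2 + \frac{15}{5 \left(-5\right) \frac{1}{-61}}\right)\right)^{2} = \left(11 - \left(2 + \frac{15}{5 \left(-5\right) \left(- \frac{1}{61}\right)}\right)\right)^{2} = \left(11 - \left(2 + \frac{15}{\frac{25}{61}}\right)\right)^{2} = \left(11 - \frac{193}{5}\right)^{2} = \left(- \frac{138}{5}\right)^{2} = \frac{19044}{25}$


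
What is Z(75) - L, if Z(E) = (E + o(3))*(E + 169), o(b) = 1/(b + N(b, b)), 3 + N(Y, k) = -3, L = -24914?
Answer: 129398/3 ≈ 43133.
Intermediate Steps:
N(Y, k) = -6 (N(Y, k) = -3 - 3 = -6)
o(b) = 1/(-6 + b) (o(b) = 1/(b - 6) = 1/(-6 + b))
Z(E) = (169 + E)*(-⅓ + E) (Z(E) = (E + 1/(-6 + 3))*(E + 169) = (E + 1/(-3))*(169 + E) = (E - ⅓)*(169 + E) = (-⅓ + E)*(169 + E) = (169 + E)*(-⅓ + E))
Z(75) - L = (-169/3 + 75² + (506/3)*75) - 1*(-24914) = (-169/3 + 5625 + 12650) + 24914 = 54656/3 + 24914 = 129398/3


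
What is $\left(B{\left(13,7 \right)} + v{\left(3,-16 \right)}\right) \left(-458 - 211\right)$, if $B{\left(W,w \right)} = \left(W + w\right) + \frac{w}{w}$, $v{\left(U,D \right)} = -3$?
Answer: $-12042$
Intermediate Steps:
$B{\left(W,w \right)} = 1 + W + w$ ($B{\left(W,w \right)} = \left(W + w\right) + 1 = 1 + W + w$)
$\left(B{\left(13,7 \right)} + v{\left(3,-16 \right)}\right) \left(-458 - 211\right) = \left(\left(1 + 13 + 7\right) - 3\right) \left(-458 - 211\right) = \left(21 - 3\right) \left(-669\right) = 18 \left(-669\right) = -12042$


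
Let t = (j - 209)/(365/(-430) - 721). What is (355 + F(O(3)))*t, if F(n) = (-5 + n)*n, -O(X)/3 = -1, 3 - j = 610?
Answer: 8163808/20693 ≈ 394.52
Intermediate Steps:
j = -607 (j = 3 - 1*610 = 3 - 610 = -607)
O(X) = 3 (O(X) = -3*(-1) = 3)
t = 23392/20693 (t = (-607 - 209)/(365/(-430) - 721) = -816/(365*(-1/430) - 721) = -816/(-73/86 - 721) = -816/(-62079/86) = -816*(-86/62079) = 23392/20693 ≈ 1.1304)
F(n) = n*(-5 + n)
(355 + F(O(3)))*t = (355 + 3*(-5 + 3))*(23392/20693) = (355 + 3*(-2))*(23392/20693) = (355 - 6)*(23392/20693) = 349*(23392/20693) = 8163808/20693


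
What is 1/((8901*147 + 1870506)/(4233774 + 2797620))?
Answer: 260422/117739 ≈ 2.2119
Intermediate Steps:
1/((8901*147 + 1870506)/(4233774 + 2797620)) = 1/((1308447 + 1870506)/7031394) = 1/(3178953*(1/7031394)) = 1/(117739/260422) = 260422/117739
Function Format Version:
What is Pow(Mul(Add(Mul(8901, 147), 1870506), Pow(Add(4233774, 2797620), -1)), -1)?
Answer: Rational(260422, 117739) ≈ 2.2119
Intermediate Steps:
Pow(Mul(Add(Mul(8901, 147), 1870506), Pow(Add(4233774, 2797620), -1)), -1) = Pow(Mul(Add(1308447, 1870506), Pow(7031394, -1)), -1) = Pow(Mul(3178953, Rational(1, 7031394)), -1) = Pow(Rational(117739, 260422), -1) = Rational(260422, 117739)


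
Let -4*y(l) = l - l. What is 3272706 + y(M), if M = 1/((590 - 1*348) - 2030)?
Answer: 3272706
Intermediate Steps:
M = -1/1788 (M = 1/((590 - 348) - 2030) = 1/(242 - 2030) = 1/(-1788) = -1/1788 ≈ -0.00055928)
y(l) = 0 (y(l) = -(l - l)/4 = -¼*0 = 0)
3272706 + y(M) = 3272706 + 0 = 3272706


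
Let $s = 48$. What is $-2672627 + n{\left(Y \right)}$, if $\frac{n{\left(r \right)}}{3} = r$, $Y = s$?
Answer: $-2672483$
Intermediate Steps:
$Y = 48$
$n{\left(r \right)} = 3 r$
$-2672627 + n{\left(Y \right)} = -2672627 + 3 \cdot 48 = -2672627 + 144 = -2672483$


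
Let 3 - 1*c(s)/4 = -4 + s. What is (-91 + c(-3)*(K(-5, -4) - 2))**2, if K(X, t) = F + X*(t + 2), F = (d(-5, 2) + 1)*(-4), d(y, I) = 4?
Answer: 326041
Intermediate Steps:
c(s) = 28 - 4*s (c(s) = 12 - 4*(-4 + s) = 12 + (16 - 4*s) = 28 - 4*s)
F = -20 (F = (4 + 1)*(-4) = 5*(-4) = -20)
K(X, t) = -20 + X*(2 + t) (K(X, t) = -20 + X*(t + 2) = -20 + X*(2 + t))
(-91 + c(-3)*(K(-5, -4) - 2))**2 = (-91 + (28 - 4*(-3))*((-20 + 2*(-5) - 5*(-4)) - 2))**2 = (-91 + (28 + 12)*((-20 - 10 + 20) - 2))**2 = (-91 + 40*(-10 - 2))**2 = (-91 + 40*(-12))**2 = (-91 - 480)**2 = (-571)**2 = 326041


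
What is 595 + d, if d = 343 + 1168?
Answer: 2106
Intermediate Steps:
d = 1511
595 + d = 595 + 1511 = 2106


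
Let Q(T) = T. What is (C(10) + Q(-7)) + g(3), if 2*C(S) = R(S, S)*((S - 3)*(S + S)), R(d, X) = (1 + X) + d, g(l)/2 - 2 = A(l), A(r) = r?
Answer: 1473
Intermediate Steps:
g(l) = 4 + 2*l
R(d, X) = 1 + X + d
C(S) = S*(1 + 2*S)*(-3 + S) (C(S) = ((1 + S + S)*((S - 3)*(S + S)))/2 = ((1 + 2*S)*((-3 + S)*(2*S)))/2 = ((1 + 2*S)*(2*S*(-3 + S)))/2 = (2*S*(1 + 2*S)*(-3 + S))/2 = S*(1 + 2*S)*(-3 + S))
(C(10) + Q(-7)) + g(3) = (10*(1 + 2*10)*(-3 + 10) - 7) + (4 + 2*3) = (10*(1 + 20)*7 - 7) + (4 + 6) = (10*21*7 - 7) + 10 = (1470 - 7) + 10 = 1463 + 10 = 1473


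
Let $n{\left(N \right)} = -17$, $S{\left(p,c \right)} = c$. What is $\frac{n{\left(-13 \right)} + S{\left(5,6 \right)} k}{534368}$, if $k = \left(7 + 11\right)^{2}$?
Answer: $\frac{1927}{534368} \approx 0.0036061$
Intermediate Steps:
$k = 324$ ($k = 18^{2} = 324$)
$\frac{n{\left(-13 \right)} + S{\left(5,6 \right)} k}{534368} = \frac{-17 + 6 \cdot 324}{534368} = \left(-17 + 1944\right) \frac{1}{534368} = 1927 \cdot \frac{1}{534368} = \frac{1927}{534368}$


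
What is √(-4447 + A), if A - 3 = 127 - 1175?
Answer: 2*I*√1373 ≈ 74.108*I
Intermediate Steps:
A = -1045 (A = 3 + (127 - 1175) = 3 - 1048 = -1045)
√(-4447 + A) = √(-4447 - 1045) = √(-5492) = 2*I*√1373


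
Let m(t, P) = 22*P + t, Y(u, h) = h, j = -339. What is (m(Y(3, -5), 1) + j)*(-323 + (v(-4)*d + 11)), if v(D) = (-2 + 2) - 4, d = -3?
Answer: 96600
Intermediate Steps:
m(t, P) = t + 22*P
v(D) = -4 (v(D) = 0 - 4 = -4)
(m(Y(3, -5), 1) + j)*(-323 + (v(-4)*d + 11)) = ((-5 + 22*1) - 339)*(-323 + (-4*(-3) + 11)) = ((-5 + 22) - 339)*(-323 + (12 + 11)) = (17 - 339)*(-323 + 23) = -322*(-300) = 96600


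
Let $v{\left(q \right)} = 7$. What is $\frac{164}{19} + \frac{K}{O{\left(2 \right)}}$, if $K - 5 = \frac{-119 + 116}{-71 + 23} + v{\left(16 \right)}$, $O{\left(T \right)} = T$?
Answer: $\frac{8915}{608} \approx 14.663$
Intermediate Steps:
$K = \frac{193}{16}$ ($K = 5 + \left(\frac{-119 + 116}{-71 + 23} + 7\right) = 5 + \left(- \frac{3}{-48} + 7\right) = 5 + \left(\left(-3\right) \left(- \frac{1}{48}\right) + 7\right) = 5 + \left(\frac{1}{16} + 7\right) = 5 + \frac{113}{16} = \frac{193}{16} \approx 12.063$)
$\frac{164}{19} + \frac{K}{O{\left(2 \right)}} = \frac{164}{19} + \frac{193}{16 \cdot 2} = 164 \cdot \frac{1}{19} + \frac{193}{16} \cdot \frac{1}{2} = \frac{164}{19} + \frac{193}{32} = \frac{8915}{608}$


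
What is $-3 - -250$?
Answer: $247$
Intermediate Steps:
$-3 - -250 = -3 + 250 = 247$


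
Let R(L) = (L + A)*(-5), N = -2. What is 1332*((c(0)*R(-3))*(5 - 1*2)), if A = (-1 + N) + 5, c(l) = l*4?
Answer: 0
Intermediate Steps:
c(l) = 4*l
A = 2 (A = (-1 - 2) + 5 = -3 + 5 = 2)
R(L) = -10 - 5*L (R(L) = (L + 2)*(-5) = (2 + L)*(-5) = -10 - 5*L)
1332*((c(0)*R(-3))*(5 - 1*2)) = 1332*(((4*0)*(-10 - 5*(-3)))*(5 - 1*2)) = 1332*((0*(-10 + 15))*(5 - 2)) = 1332*((0*5)*3) = 1332*(0*3) = 1332*0 = 0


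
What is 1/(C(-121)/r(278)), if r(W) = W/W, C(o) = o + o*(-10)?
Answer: 1/1089 ≈ 0.00091827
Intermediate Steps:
C(o) = -9*o (C(o) = o - 10*o = -9*o)
r(W) = 1
1/(C(-121)/r(278)) = 1/(-9*(-121)/1) = 1/(1089*1) = 1/1089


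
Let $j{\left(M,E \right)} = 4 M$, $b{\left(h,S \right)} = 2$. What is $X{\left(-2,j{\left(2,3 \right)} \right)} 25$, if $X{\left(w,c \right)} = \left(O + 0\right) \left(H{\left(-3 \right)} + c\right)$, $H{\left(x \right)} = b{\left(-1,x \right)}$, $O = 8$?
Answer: $2000$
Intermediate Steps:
$H{\left(x \right)} = 2$
$X{\left(w,c \right)} = 16 + 8 c$ ($X{\left(w,c \right)} = \left(8 + 0\right) \left(2 + c\right) = 8 \left(2 + c\right) = 16 + 8 c$)
$X{\left(-2,j{\left(2,3 \right)} \right)} 25 = \left(16 + 8 \cdot 4 \cdot 2\right) 25 = \left(16 + 8 \cdot 8\right) 25 = \left(16 + 64\right) 25 = 80 \cdot 25 = 2000$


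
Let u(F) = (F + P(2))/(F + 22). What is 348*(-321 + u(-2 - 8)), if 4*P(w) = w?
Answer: -223967/2 ≈ -1.1198e+5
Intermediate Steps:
P(w) = w/4
u(F) = (1/2 + F)/(22 + F) (u(F) = (F + (1/4)*2)/(F + 22) = (F + 1/2)/(22 + F) = (1/2 + F)/(22 + F))
348*(-321 + u(-2 - 8)) = 348*(-321 + (1/2 + (-2 - 8))/(22 + (-2 - 8))) = 348*(-321 + (1/2 - 10)/(22 - 10)) = 348*(-321 - 19/2/12) = 348*(-321 + (1/12)*(-19/2)) = 348*(-321 - 19/24) = 348*(-7723/24) = -223967/2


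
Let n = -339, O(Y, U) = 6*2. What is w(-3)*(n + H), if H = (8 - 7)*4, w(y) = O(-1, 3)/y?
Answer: 1340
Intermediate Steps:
O(Y, U) = 12
w(y) = 12/y
H = 4 (H = 1*4 = 4)
w(-3)*(n + H) = (12/(-3))*(-339 + 4) = (12*(-⅓))*(-335) = -4*(-335) = 1340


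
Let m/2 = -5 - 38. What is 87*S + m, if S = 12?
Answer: 958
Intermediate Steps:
m = -86 (m = 2*(-5 - 38) = 2*(-43) = -86)
87*S + m = 87*12 - 86 = 1044 - 86 = 958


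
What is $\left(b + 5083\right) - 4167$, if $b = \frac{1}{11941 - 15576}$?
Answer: $\frac{3329659}{3635} \approx 916.0$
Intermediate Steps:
$b = - \frac{1}{3635}$ ($b = \frac{1}{-3635} = - \frac{1}{3635} \approx -0.0002751$)
$\left(b + 5083\right) - 4167 = \left(- \frac{1}{3635} + 5083\right) - 4167 = \frac{18476704}{3635} - 4167 = \frac{3329659}{3635}$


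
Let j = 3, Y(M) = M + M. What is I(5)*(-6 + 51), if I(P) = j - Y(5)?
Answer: -315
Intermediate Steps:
Y(M) = 2*M
I(P) = -7 (I(P) = 3 - 2*5 = 3 - 1*10 = 3 - 10 = -7)
I(5)*(-6 + 51) = -7*(-6 + 51) = -7*45 = -315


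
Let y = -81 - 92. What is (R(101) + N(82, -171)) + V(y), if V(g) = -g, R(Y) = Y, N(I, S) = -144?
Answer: 130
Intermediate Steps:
y = -173
(R(101) + N(82, -171)) + V(y) = (101 - 144) - 1*(-173) = -43 + 173 = 130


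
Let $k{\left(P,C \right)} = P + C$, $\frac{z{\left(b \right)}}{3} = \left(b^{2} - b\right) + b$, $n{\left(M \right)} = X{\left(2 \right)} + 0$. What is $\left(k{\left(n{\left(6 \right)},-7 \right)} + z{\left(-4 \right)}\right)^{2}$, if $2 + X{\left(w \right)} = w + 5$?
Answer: $2116$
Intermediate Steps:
$X{\left(w \right)} = 3 + w$ ($X{\left(w \right)} = -2 + \left(w + 5\right) = -2 + \left(5 + w\right) = 3 + w$)
$n{\left(M \right)} = 5$ ($n{\left(M \right)} = \left(3 + 2\right) + 0 = 5 + 0 = 5$)
$z{\left(b \right)} = 3 b^{2}$ ($z{\left(b \right)} = 3 \left(\left(b^{2} - b\right) + b\right) = 3 b^{2}$)
$k{\left(P,C \right)} = C + P$
$\left(k{\left(n{\left(6 \right)},-7 \right)} + z{\left(-4 \right)}\right)^{2} = \left(\left(-7 + 5\right) + 3 \left(-4\right)^{2}\right)^{2} = \left(-2 + 3 \cdot 16\right)^{2} = \left(-2 + 48\right)^{2} = 46^{2} = 2116$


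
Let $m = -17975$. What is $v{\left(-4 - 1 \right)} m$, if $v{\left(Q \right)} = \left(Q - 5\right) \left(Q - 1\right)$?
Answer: $-1078500$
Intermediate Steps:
$v{\left(Q \right)} = \left(-1 + Q\right) \left(-5 + Q\right)$ ($v{\left(Q \right)} = \left(-5 + Q\right) \left(-1 + Q\right) = \left(-1 + Q\right) \left(-5 + Q\right)$)
$v{\left(-4 - 1 \right)} m = \left(5 + \left(-4 - 1\right)^{2} - 6 \left(-4 - 1\right)\right) \left(-17975\right) = \left(5 + \left(-5\right)^{2} - -30\right) \left(-17975\right) = \left(5 + 25 + 30\right) \left(-17975\right) = 60 \left(-17975\right) = -1078500$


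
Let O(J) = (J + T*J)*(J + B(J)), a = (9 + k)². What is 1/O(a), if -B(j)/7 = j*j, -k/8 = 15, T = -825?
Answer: 1/10788426047862864 ≈ 9.2692e-17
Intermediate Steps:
k = -120 (k = -8*15 = -120)
B(j) = -7*j² (B(j) = -7*j*j = -7*j²)
a = 12321 (a = (9 - 120)² = (-111)² = 12321)
O(J) = -824*J*(J - 7*J²) (O(J) = (J - 825*J)*(J - 7*J²) = (-824*J)*(J - 7*J²) = -824*J*(J - 7*J²))
1/O(a) = 1/(12321²*(-824 + 5768*12321)) = 1/(151807041*(-824 + 71067528)) = 1/(151807041*71066704) = 1/10788426047862864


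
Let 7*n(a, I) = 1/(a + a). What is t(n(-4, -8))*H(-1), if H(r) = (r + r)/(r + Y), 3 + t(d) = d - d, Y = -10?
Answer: -6/11 ≈ -0.54545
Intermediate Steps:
n(a, I) = 1/(14*a) (n(a, I) = 1/(7*(a + a)) = 1/(7*((2*a))) = (1/(2*a))/7 = 1/(14*a))
t(d) = -3 (t(d) = -3 + (d - d) = -3 + 0 = -3)
H(r) = 2*r/(-10 + r) (H(r) = (r + r)/(r - 10) = (2*r)/(-10 + r) = 2*r/(-10 + r))
t(n(-4, -8))*H(-1) = -6*(-1)/(-10 - 1) = -6*(-1)/(-11) = -6*(-1)*(-1)/11 = -3*2/11 = -6/11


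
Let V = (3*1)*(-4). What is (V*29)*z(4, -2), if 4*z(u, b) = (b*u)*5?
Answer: 3480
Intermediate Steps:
z(u, b) = 5*b*u/4 (z(u, b) = ((b*u)*5)/4 = (5*b*u)/4 = 5*b*u/4)
V = -12 (V = 3*(-4) = -12)
(V*29)*z(4, -2) = (-12*29)*((5/4)*(-2)*4) = -348*(-10) = 3480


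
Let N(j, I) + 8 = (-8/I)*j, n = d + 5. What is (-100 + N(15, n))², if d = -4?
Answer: 51984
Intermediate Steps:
n = 1 (n = -4 + 5 = 1)
N(j, I) = -8 - 8*j/I (N(j, I) = -8 + (-8/I)*j = -8 - 8*j/I)
(-100 + N(15, n))² = (-100 + (-8 - 8*15/1))² = (-100 + (-8 - 8*15*1))² = (-100 + (-8 - 120))² = (-100 - 128)² = (-228)² = 51984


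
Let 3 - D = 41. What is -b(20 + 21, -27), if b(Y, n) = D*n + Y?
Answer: -1067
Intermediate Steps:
D = -38 (D = 3 - 1*41 = 3 - 41 = -38)
b(Y, n) = Y - 38*n (b(Y, n) = -38*n + Y = Y - 38*n)
-b(20 + 21, -27) = -((20 + 21) - 38*(-27)) = -(41 + 1026) = -1*1067 = -1067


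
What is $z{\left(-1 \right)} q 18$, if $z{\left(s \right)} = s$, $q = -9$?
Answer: $162$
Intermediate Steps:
$z{\left(-1 \right)} q 18 = \left(-1\right) \left(-9\right) 18 = 9 \cdot 18 = 162$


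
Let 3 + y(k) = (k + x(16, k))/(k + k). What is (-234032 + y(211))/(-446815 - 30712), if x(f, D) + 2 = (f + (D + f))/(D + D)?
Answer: 41677800499/85039918268 ≈ 0.49010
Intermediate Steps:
x(f, D) = -2 + (D + 2*f)/(2*D) (x(f, D) = -2 + (f + (D + f))/(D + D) = -2 + (D + 2*f)/((2*D)) = -2 + (D + 2*f)*(1/(2*D)) = -2 + (D + 2*f)/(2*D))
y(k) = -3 + (-3/2 + k + 16/k)/(2*k) (y(k) = -3 + (k + (-3/2 + 16/k))/(k + k) = -3 + (-3/2 + k + 16/k)/((2*k)) = -3 + (-3/2 + k + 16/k)*(1/(2*k)) = -3 + (-3/2 + k + 16/k)/(2*k))
(-234032 + y(211))/(-446815 - 30712) = (-234032 + (1/4)*(32 - 1*211*(3 + 10*211))/211**2)/(-446815 - 30712) = (-234032 + (1/4)*(1/44521)*(32 - 1*211*(3 + 2110)))/(-477527) = (-234032 + (1/4)*(1/44521)*(32 - 1*211*2113))*(-1/477527) = (-234032 + (1/4)*(1/44521)*(32 - 445843))*(-1/477527) = (-234032 + (1/4)*(1/44521)*(-445811))*(-1/477527) = (-234032 - 445811/178084)*(-1/477527) = -41677800499/178084*(-1/477527) = 41677800499/85039918268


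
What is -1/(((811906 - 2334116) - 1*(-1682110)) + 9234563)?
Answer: -1/9394463 ≈ -1.0645e-7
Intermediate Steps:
-1/(((811906 - 2334116) - 1*(-1682110)) + 9234563) = -1/((-1522210 + 1682110) + 9234563) = -1/(159900 + 9234563) = -1/9394463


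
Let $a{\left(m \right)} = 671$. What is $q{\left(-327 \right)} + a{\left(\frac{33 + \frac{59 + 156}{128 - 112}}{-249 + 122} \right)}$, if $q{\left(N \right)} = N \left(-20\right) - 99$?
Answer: $7112$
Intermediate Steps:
$q{\left(N \right)} = -99 - 20 N$ ($q{\left(N \right)} = - 20 N - 99 = -99 - 20 N$)
$q{\left(-327 \right)} + a{\left(\frac{33 + \frac{59 + 156}{128 - 112}}{-249 + 122} \right)} = \left(-99 - -6540\right) + 671 = \left(-99 + 6540\right) + 671 = 6441 + 671 = 7112$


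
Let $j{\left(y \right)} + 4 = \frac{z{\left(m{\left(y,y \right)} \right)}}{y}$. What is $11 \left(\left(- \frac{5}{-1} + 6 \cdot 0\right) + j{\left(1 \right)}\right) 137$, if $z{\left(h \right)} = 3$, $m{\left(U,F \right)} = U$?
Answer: $6028$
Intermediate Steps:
$j{\left(y \right)} = -4 + \frac{3}{y}$
$11 \left(\left(- \frac{5}{-1} + 6 \cdot 0\right) + j{\left(1 \right)}\right) 137 = 11 \left(\left(- \frac{5}{-1} + 6 \cdot 0\right) - \left(4 - \frac{3}{1}\right)\right) 137 = 11 \left(\left(\left(-5\right) \left(-1\right) + 0\right) + \left(-4 + 3 \cdot 1\right)\right) 137 = 11 \left(\left(5 + 0\right) + \left(-4 + 3\right)\right) 137 = 11 \left(5 - 1\right) 137 = 11 \cdot 4 \cdot 137 = 44 \cdot 137 = 6028$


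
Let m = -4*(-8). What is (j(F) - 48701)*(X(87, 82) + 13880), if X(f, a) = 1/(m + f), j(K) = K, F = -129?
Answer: -80653536430/119 ≈ -6.7776e+8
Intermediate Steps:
m = 32
X(f, a) = 1/(32 + f)
(j(F) - 48701)*(X(87, 82) + 13880) = (-129 - 48701)*(1/(32 + 87) + 13880) = -48830*(1/119 + 13880) = -48830*1651721/119 = -80653536430/119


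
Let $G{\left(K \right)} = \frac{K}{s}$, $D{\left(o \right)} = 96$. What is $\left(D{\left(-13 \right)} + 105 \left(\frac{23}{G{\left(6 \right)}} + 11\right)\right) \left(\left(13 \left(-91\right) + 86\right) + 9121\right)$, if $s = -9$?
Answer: $-19028916$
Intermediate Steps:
$G{\left(K \right)} = - \frac{K}{9}$ ($G{\left(K \right)} = \frac{K}{-9} = K \left(- \frac{1}{9}\right) = - \frac{K}{9}$)
$\left(D{\left(-13 \right)} + 105 \left(\frac{23}{G{\left(6 \right)}} + 11\right)\right) \left(\left(13 \left(-91\right) + 86\right) + 9121\right) = \left(96 + 105 \left(\frac{23}{\left(- \frac{1}{9}\right) 6} + 11\right)\right) \left(\left(13 \left(-91\right) + 86\right) + 9121\right) = \left(96 + 105 \left(\frac{23}{- \frac{2}{3}} + 11\right)\right) \left(\left(-1183 + 86\right) + 9121\right) = \left(96 + 105 \left(23 \left(- \frac{3}{2}\right) + 11\right)\right) \left(-1097 + 9121\right) = \left(96 + 105 \left(- \frac{69}{2} + 11\right)\right) 8024 = \left(96 + 105 \left(- \frac{47}{2}\right)\right) 8024 = \left(96 - \frac{4935}{2}\right) 8024 = \left(- \frac{4743}{2}\right) 8024 = -19028916$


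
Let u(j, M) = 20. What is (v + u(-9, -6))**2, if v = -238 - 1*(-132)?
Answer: 7396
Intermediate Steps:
v = -106 (v = -238 + 132 = -106)
(v + u(-9, -6))**2 = (-106 + 20)**2 = (-86)**2 = 7396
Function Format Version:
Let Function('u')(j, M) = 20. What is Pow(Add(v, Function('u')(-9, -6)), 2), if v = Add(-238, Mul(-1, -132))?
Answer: 7396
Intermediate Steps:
v = -106 (v = Add(-238, 132) = -106)
Pow(Add(v, Function('u')(-9, -6)), 2) = Pow(Add(-106, 20), 2) = Pow(-86, 2) = 7396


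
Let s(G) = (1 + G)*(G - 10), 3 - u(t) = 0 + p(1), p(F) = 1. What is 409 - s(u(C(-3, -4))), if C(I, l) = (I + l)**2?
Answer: 433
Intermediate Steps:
u(t) = 2 (u(t) = 3 - (0 + 1) = 3 - 1*1 = 3 - 1 = 2)
s(G) = (1 + G)*(-10 + G)
409 - s(u(C(-3, -4))) = 409 - (-10 + 2**2 - 9*2) = 409 - (-10 + 4 - 18) = 409 - 1*(-24) = 409 + 24 = 433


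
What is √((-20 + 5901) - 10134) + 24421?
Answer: 24421 + I*√4253 ≈ 24421.0 + 65.215*I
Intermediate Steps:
√((-20 + 5901) - 10134) + 24421 = √(5881 - 10134) + 24421 = √(-4253) + 24421 = I*√4253 + 24421 = 24421 + I*√4253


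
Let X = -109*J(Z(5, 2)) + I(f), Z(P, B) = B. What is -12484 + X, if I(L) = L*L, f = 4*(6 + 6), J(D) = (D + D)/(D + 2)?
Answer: -10289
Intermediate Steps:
J(D) = 2*D/(2 + D) (J(D) = (2*D)/(2 + D) = 2*D/(2 + D))
f = 48 (f = 4*12 = 48)
I(L) = L**2
X = 2195 (X = -218*2/(2 + 2) + 48**2 = -218*2/4 + 2304 = -109*1 + 2304 = -109 + 2304 = 2195)
-12484 + X = -12484 + 2195 = -10289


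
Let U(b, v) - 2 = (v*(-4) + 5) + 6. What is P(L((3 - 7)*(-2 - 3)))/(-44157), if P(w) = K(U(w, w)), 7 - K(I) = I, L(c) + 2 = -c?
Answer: 94/44157 ≈ 0.0021288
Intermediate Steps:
U(b, v) = 13 - 4*v (U(b, v) = 2 + ((v*(-4) + 5) + 6) = 2 + ((-4*v + 5) + 6) = 2 + ((5 - 4*v) + 6) = 2 + (11 - 4*v) = 13 - 4*v)
L(c) = -2 - c
K(I) = 7 - I
P(w) = -6 + 4*w (P(w) = 7 - (13 - 4*w) = 7 + (-13 + 4*w) = -6 + 4*w)
P(L((3 - 7)*(-2 - 3)))/(-44157) = (-6 + 4*(-2 - (3 - 7)*(-2 - 3)))/(-44157) = (-6 + 4*(-2 - (-4)*(-5)))*(-1/44157) = (-6 + 4*(-2 - 1*20))*(-1/44157) = (-6 + 4*(-2 - 20))*(-1/44157) = (-6 + 4*(-22))*(-1/44157) = (-6 - 88)*(-1/44157) = -94*(-1/44157) = 94/44157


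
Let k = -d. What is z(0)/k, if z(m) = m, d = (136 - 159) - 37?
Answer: 0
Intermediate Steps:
d = -60 (d = -23 - 37 = -60)
k = 60 (k = -1*(-60) = 60)
z(0)/k = 0/60 = 0*(1/60) = 0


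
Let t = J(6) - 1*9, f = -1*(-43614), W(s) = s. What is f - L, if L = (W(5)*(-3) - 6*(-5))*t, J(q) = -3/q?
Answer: 87513/2 ≈ 43757.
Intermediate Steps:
f = 43614
t = -19/2 (t = -3/6 - 1*9 = -3*1/6 - 9 = -1/2 - 9 = -19/2 ≈ -9.5000)
L = -285/2 (L = (5*(-3) - 6*(-5))*(-19/2) = (-15 + 30)*(-19/2) = 15*(-19/2) = -285/2 ≈ -142.50)
f - L = 43614 - 1*(-285/2) = 43614 + 285/2 = 87513/2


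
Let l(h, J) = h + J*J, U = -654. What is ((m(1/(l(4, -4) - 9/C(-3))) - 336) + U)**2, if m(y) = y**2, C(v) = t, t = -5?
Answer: 138348525487225/141158161 ≈ 9.8010e+5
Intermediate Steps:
l(h, J) = h + J**2
C(v) = -5
((m(1/(l(4, -4) - 9/C(-3))) - 336) + U)**2 = (((1/((4 + (-4)**2) - 9/(-5)))**2 - 336) - 654)**2 = (((1/((4 + 16) - 9*(-1/5)))**2 - 336) - 654)**2 = (((1/(20 + 9/5))**2 - 336) - 654)**2 = (((1/(109/5))**2 - 336) - 654)**2 = (((5/109)**2 - 336) - 654)**2 = ((25/11881 - 336) - 654)**2 = (-3991991/11881 - 654)**2 = (-11762165/11881)**2 = 138348525487225/141158161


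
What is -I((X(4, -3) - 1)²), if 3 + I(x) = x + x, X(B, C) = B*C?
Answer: -335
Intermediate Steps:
I(x) = -3 + 2*x (I(x) = -3 + (x + x) = -3 + 2*x)
-I((X(4, -3) - 1)²) = -(-3 + 2*(4*(-3) - 1)²) = -(-3 + 2*(-12 - 1)²) = -(-3 + 2*(-13)²) = -(-3 + 2*169) = -(-3 + 338) = -1*335 = -335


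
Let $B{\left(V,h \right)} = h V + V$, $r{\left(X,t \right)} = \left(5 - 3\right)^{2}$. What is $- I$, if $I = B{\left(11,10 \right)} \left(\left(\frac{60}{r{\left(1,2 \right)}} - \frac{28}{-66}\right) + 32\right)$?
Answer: $- \frac{17215}{3} \approx -5738.3$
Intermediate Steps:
$r{\left(X,t \right)} = 4$ ($r{\left(X,t \right)} = 2^{2} = 4$)
$B{\left(V,h \right)} = V + V h$ ($B{\left(V,h \right)} = V h + V = V + V h$)
$I = \frac{17215}{3}$ ($I = 11 \left(1 + 10\right) \left(\left(\frac{60}{4} - \frac{28}{-66}\right) + 32\right) = 11 \cdot 11 \left(\left(60 \cdot \frac{1}{4} - - \frac{14}{33}\right) + 32\right) = 121 \left(\left(15 + \frac{14}{33}\right) + 32\right) = 121 \left(\frac{509}{33} + 32\right) = 121 \cdot \frac{1565}{33} = \frac{17215}{3} \approx 5738.3$)
$- I = \left(-1\right) \frac{17215}{3} = - \frac{17215}{3}$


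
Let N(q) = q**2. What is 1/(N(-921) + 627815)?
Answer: 1/1476056 ≈ 6.7748e-7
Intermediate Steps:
1/(N(-921) + 627815) = 1/((-921)**2 + 627815) = 1/(848241 + 627815) = 1/1476056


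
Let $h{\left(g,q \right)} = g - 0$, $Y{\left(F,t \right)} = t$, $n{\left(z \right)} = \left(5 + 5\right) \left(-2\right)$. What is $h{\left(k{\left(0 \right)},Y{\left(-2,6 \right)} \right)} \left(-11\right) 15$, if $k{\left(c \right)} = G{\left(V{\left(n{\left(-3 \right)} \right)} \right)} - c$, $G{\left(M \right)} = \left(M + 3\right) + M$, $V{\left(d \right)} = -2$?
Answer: $165$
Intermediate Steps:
$n{\left(z \right)} = -20$ ($n{\left(z \right)} = 10 \left(-2\right) = -20$)
$G{\left(M \right)} = 3 + 2 M$ ($G{\left(M \right)} = \left(3 + M\right) + M = 3 + 2 M$)
$k{\left(c \right)} = -1 - c$ ($k{\left(c \right)} = \left(3 + 2 \left(-2\right)\right) - c = \left(3 - 4\right) - c = -1 - c$)
$h{\left(g,q \right)} = g$ ($h{\left(g,q \right)} = g + 0 = g$)
$h{\left(k{\left(0 \right)},Y{\left(-2,6 \right)} \right)} \left(-11\right) 15 = \left(-1 - 0\right) \left(-11\right) 15 = \left(-1 + 0\right) \left(-11\right) 15 = \left(-1\right) \left(-11\right) 15 = 11 \cdot 15 = 165$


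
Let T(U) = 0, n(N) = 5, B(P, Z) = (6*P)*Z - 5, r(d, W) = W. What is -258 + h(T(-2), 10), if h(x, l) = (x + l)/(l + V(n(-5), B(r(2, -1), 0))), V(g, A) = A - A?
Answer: -257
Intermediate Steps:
B(P, Z) = -5 + 6*P*Z (B(P, Z) = 6*P*Z - 5 = -5 + 6*P*Z)
V(g, A) = 0
h(x, l) = (l + x)/l (h(x, l) = (x + l)/(l + 0) = (l + x)/l)
-258 + h(T(-2), 10) = -258 + (10 + 0)/10 = -258 + (⅒)*10 = -258 + 1 = -257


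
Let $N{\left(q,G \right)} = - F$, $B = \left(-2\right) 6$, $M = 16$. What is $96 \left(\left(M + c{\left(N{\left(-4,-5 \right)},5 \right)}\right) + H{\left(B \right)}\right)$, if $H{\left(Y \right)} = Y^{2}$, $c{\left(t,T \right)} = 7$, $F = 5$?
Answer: $16032$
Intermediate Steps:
$B = -12$
$N{\left(q,G \right)} = -5$ ($N{\left(q,G \right)} = \left(-1\right) 5 = -5$)
$96 \left(\left(M + c{\left(N{\left(-4,-5 \right)},5 \right)}\right) + H{\left(B \right)}\right) = 96 \left(\left(16 + 7\right) + \left(-12\right)^{2}\right) = 96 \left(23 + 144\right) = 96 \cdot 167 = 16032$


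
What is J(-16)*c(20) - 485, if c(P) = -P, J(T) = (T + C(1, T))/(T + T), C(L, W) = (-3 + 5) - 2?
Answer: -495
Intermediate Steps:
C(L, W) = 0 (C(L, W) = 2 - 2 = 0)
J(T) = ½ (J(T) = (T + 0)/(T + T) = T/((2*T)) = T*(1/(2*T)) = ½)
J(-16)*c(20) - 485 = (-1*20)/2 - 485 = (½)*(-20) - 485 = -10 - 485 = -495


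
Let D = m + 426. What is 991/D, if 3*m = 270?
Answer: 991/516 ≈ 1.9205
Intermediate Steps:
m = 90 (m = (1/3)*270 = 90)
D = 516 (D = 90 + 426 = 516)
991/D = 991/516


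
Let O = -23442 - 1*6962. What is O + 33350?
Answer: 2946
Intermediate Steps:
O = -30404 (O = -23442 - 6962 = -30404)
O + 33350 = -30404 + 33350 = 2946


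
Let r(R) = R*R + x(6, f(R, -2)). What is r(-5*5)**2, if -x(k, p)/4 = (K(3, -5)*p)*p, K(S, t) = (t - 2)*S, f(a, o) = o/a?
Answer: 152850503521/390625 ≈ 3.9130e+5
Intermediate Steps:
K(S, t) = S*(-2 + t) (K(S, t) = (-2 + t)*S = S*(-2 + t))
x(k, p) = 84*p**2 (x(k, p) = -4*(3*(-2 - 5))*p*p = -4*(3*(-7))*p*p = -4*(-21*p)*p = -(-84)*p**2 = 84*p**2)
r(R) = R**2 + 336/R**2 (r(R) = R*R + 84*(-2/R)**2 = R**2 + 84*(4/R**2) = R**2 + 336/R**2)
r(-5*5)**2 = ((336 + (-5*5)**4)/(-5*5)**2)**2 = ((336 + (-25)**4)/(-25)**2)**2 = ((336 + 390625)/625)**2 = ((1/625)*390961)**2 = (390961/625)**2 = 152850503521/390625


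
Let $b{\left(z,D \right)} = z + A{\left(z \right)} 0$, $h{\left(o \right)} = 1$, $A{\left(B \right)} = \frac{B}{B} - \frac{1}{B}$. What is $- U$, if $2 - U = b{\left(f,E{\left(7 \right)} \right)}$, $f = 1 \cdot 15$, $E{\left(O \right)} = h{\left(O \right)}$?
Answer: $13$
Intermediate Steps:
$A{\left(B \right)} = 1 - \frac{1}{B}$
$E{\left(O \right)} = 1$
$f = 15$
$b{\left(z,D \right)} = z$ ($b{\left(z,D \right)} = z + \frac{-1 + z}{z} 0 = z + 0 = z$)
$U = -13$ ($U = 2 - 15 = -13$)
$- U = \left(-1\right) \left(-13\right) = 13$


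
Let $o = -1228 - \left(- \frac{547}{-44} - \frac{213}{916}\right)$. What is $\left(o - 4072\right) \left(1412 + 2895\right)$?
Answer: $- \frac{57633819010}{2519} \approx -2.288 \cdot 10^{7}$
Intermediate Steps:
$o = - \frac{3124062}{2519}$ ($o = -1228 - \left(\left(-547\right) \left(- \frac{1}{44}\right) - \frac{213}{916}\right) = -1228 - \left(\frac{547}{44} - \frac{213}{916}\right) = -1228 - \frac{30730}{2519} = - \frac{3124062}{2519} \approx -1240.2$)
$\left(o - 4072\right) \left(1412 + 2895\right) = \left(- \frac{3124062}{2519} - 4072\right) \left(1412 + 2895\right) = \left(- \frac{13381430}{2519}\right) 4307 = - \frac{57633819010}{2519}$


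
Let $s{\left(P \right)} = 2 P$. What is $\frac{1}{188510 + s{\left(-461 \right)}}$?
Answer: $\frac{1}{187588} \approx 5.3308 \cdot 10^{-6}$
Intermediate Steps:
$\frac{1}{188510 + s{\left(-461 \right)}} = \frac{1}{188510 + 2 \left(-461\right)} = \frac{1}{188510 - 922} = \frac{1}{187588}$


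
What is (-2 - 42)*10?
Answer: -440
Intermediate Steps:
(-2 - 42)*10 = -44*10 = -440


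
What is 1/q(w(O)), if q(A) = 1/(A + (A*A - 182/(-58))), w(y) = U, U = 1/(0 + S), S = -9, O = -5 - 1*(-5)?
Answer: 7139/2349 ≈ 3.0392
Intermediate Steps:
O = 0 (O = -5 + 5 = 0)
U = -⅑ (U = 1/(0 - 9) = 1/(-9) = -⅑ ≈ -0.11111)
w(y) = -⅑
q(A) = 1/(91/29 + A + A²) (q(A) = 1/(A + (A² - 182*(-1/58))) = 1/(A + (A² + 91/29)) = 1/(A + (91/29 + A²)) = 1/(91/29 + A + A²))
1/q(w(O)) = 1/(29/(91 + 29*(-⅑) + 29*(-⅑)²)) = 1/(29/(91 - 29/9 + 29*(1/81))) = 1/(29/(91 - 29/9 + 29/81)) = 1/(29/(7139/81)) = 1/(29*(81/7139)) = 1/(2349/7139) = 7139/2349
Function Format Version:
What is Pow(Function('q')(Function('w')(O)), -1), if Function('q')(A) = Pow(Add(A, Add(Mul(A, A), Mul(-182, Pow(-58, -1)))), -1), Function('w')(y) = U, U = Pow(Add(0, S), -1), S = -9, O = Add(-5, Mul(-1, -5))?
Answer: Rational(7139, 2349) ≈ 3.0392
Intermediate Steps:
O = 0 (O = Add(-5, 5) = 0)
U = Rational(-1, 9) (U = Pow(Add(0, -9), -1) = Pow(-9, -1) = Rational(-1, 9) ≈ -0.11111)
Function('w')(y) = Rational(-1, 9)
Function('q')(A) = Pow(Add(Rational(91, 29), A, Pow(A, 2)), -1) (Function('q')(A) = Pow(Add(A, Add(Pow(A, 2), Mul(-182, Rational(-1, 58)))), -1) = Pow(Add(A, Add(Pow(A, 2), Rational(91, 29))), -1) = Pow(Add(A, Add(Rational(91, 29), Pow(A, 2))), -1) = Pow(Add(Rational(91, 29), A, Pow(A, 2)), -1))
Pow(Function('q')(Function('w')(O)), -1) = Pow(Mul(29, Pow(Add(91, Mul(29, Rational(-1, 9)), Mul(29, Pow(Rational(-1, 9), 2))), -1)), -1) = Pow(Mul(29, Pow(Add(91, Rational(-29, 9), Mul(29, Rational(1, 81))), -1)), -1) = Pow(Mul(29, Pow(Add(91, Rational(-29, 9), Rational(29, 81)), -1)), -1) = Pow(Mul(29, Pow(Rational(7139, 81), -1)), -1) = Pow(Mul(29, Rational(81, 7139)), -1) = Pow(Rational(2349, 7139), -1) = Rational(7139, 2349)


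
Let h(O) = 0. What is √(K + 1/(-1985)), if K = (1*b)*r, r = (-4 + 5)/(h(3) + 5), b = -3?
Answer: 2*I*√591530/1985 ≈ 0.77492*I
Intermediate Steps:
r = ⅕ (r = (-4 + 5)/(0 + 5) = 1/5 = 1*(⅕) = ⅕ ≈ 0.20000)
K = -⅗ (K = (1*(-3))*(⅕) = -3*⅕ = -⅗ ≈ -0.60000)
√(K + 1/(-1985)) = √(-⅗ + 1/(-1985)) = √(-⅗ - 1/1985) = √(-1192/1985) = 2*I*√591530/1985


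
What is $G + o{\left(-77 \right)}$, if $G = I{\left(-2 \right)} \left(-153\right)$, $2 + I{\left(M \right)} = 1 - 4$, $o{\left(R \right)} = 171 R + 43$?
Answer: $-12359$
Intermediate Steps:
$o{\left(R \right)} = 43 + 171 R$
$I{\left(M \right)} = -5$ ($I{\left(M \right)} = -2 + \left(1 - 4\right) = -2 - 3 = -5$)
$G = 765$ ($G = \left(-5\right) \left(-153\right) = 765$)
$G + o{\left(-77 \right)} = 765 + \left(43 + 171 \left(-77\right)\right) = 765 + \left(43 - 13167\right) = 765 - 13124 = -12359$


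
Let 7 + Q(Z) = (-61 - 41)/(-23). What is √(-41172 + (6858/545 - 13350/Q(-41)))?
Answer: 2*I*√9293910682035/32155 ≈ 189.62*I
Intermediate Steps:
Q(Z) = -59/23 (Q(Z) = -7 + (-61 - 41)/(-23) = -7 - 102*(-1/23) = -7 + 102/23 = -59/23)
√(-41172 + (6858/545 - 13350/Q(-41))) = √(-41172 + (6858/545 - 13350/(-59/23))) = √(-41172 + (6858*(1/545) - 13350*(-23/59))) = √(-41172 + (6858/545 + 307050/59)) = √(-41172 + 167746872/32155) = √(-1156138788/32155) = 2*I*√9293910682035/32155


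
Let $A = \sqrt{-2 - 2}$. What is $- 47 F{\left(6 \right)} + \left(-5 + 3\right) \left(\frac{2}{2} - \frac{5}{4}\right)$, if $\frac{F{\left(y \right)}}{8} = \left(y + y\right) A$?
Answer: $\frac{1}{2} - 9024 i \approx 0.5 - 9024.0 i$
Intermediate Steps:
$A = 2 i$ ($A = \sqrt{-4} = 2 i \approx 2.0 i$)
$F{\left(y \right)} = 32 i y$ ($F{\left(y \right)} = 8 \left(y + y\right) 2 i = 8 \cdot 2 y 2 i = 8 \cdot 4 i y = 32 i y$)
$- 47 F{\left(6 \right)} + \left(-5 + 3\right) \left(\frac{2}{2} - \frac{5}{4}\right) = - 47 \cdot 32 i 6 + \left(-5 + 3\right) \left(\frac{2}{2} - \frac{5}{4}\right) = - 47 \cdot 192 i - 2 \left(2 \cdot \frac{1}{2} - \frac{5}{4}\right) = - 9024 i - 2 \left(1 - \frac{5}{4}\right) = - 9024 i - - \frac{1}{2} = - 9024 i + \frac{1}{2} = \frac{1}{2} - 9024 i$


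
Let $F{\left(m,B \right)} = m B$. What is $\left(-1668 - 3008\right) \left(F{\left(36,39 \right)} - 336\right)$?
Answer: $-4993968$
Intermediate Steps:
$F{\left(m,B \right)} = B m$
$\left(-1668 - 3008\right) \left(F{\left(36,39 \right)} - 336\right) = \left(-1668 - 3008\right) \left(39 \cdot 36 - 336\right) = - 4676 \left(1404 - 336\right) = \left(-4676\right) 1068 = -4993968$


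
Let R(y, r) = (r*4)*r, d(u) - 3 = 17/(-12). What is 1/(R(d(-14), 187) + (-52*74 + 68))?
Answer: 1/136096 ≈ 7.3478e-6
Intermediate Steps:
d(u) = 19/12 (d(u) = 3 + 17/(-12) = 3 + 17*(-1/12) = 3 - 17/12 = 19/12)
R(y, r) = 4*r² (R(y, r) = (4*r)*r = 4*r²)
1/(R(d(-14), 187) + (-52*74 + 68)) = 1/(4*187² + (-52*74 + 68)) = 1/(4*34969 + (-3848 + 68)) = 1/(139876 - 3780) = 1/136096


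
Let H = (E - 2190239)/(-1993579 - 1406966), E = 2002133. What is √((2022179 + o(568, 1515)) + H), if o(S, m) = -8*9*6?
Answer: √2597654350506035605/1133515 ≈ 1421.9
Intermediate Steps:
o(S, m) = -432 (o(S, m) = -72*6 = -432)
H = 62702/1133515 (H = (2002133 - 2190239)/(-1993579 - 1406966) = -188106/(-3400545) = -188106*(-1/3400545) = 62702/1133515 ≈ 0.055316)
√((2022179 + o(568, 1515)) + H) = √((2022179 - 432) + 62702/1133515) = √(2021747 + 62702/1133515) = √(2291680613407/1133515) = √2597654350506035605/1133515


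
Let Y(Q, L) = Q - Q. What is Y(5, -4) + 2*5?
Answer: 10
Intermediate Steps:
Y(Q, L) = 0
Y(5, -4) + 2*5 = 0 + 2*5 = 0 + 10 = 10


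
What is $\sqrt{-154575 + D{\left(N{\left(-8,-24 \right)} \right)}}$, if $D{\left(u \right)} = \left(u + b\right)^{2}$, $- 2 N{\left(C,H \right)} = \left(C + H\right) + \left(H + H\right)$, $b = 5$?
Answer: $15 i \sqrt{678} \approx 390.58 i$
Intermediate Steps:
$N{\left(C,H \right)} = - \frac{3 H}{2} - \frac{C}{2}$ ($N{\left(C,H \right)} = - \frac{\left(C + H\right) + \left(H + H\right)}{2} = - \frac{\left(C + H\right) + 2 H}{2} = - \frac{C + 3 H}{2} = - \frac{3 H}{2} - \frac{C}{2}$)
$D{\left(u \right)} = \left(5 + u\right)^{2}$ ($D{\left(u \right)} = \left(u + 5\right)^{2} = \left(5 + u\right)^{2}$)
$\sqrt{-154575 + D{\left(N{\left(-8,-24 \right)} \right)}} = \sqrt{-154575 + \left(5 - -40\right)^{2}} = \sqrt{-154575 + \left(5 + \left(36 + 4\right)\right)^{2}} = \sqrt{-154575 + \left(5 + 40\right)^{2}} = \sqrt{-154575 + 45^{2}} = \sqrt{-154575 + 2025} = \sqrt{-152550} = 15 i \sqrt{678}$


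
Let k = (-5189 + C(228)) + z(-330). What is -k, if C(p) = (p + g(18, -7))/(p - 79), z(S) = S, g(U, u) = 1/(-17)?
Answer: 13975752/2533 ≈ 5517.5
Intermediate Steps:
g(U, u) = -1/17
C(p) = (-1/17 + p)/(-79 + p) (C(p) = (p - 1/17)/(p - 79) = (-1/17 + p)/(-79 + p))
k = -13975752/2533 (k = (-5189 + (-1/17 + 228)/(-79 + 228)) - 330 = (-5189 + (3875/17)/149) - 330 = (-5189 + (1/149)*(3875/17)) - 330 = (-5189 + 3875/2533) - 330 = -13139862/2533 - 330 = -13975752/2533 ≈ -5517.5)
-k = -1*(-13975752/2533) = 13975752/2533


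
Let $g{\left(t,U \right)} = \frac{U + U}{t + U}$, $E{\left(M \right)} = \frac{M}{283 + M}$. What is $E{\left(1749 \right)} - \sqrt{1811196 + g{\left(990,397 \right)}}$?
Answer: $\frac{1749}{2032} - \frac{\sqrt{3484323819002}}{1387} \approx -1344.9$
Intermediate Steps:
$g{\left(t,U \right)} = \frac{2 U}{U + t}$
$E{\left(1749 \right)} - \sqrt{1811196 + g{\left(990,397 \right)}} = \frac{1749}{283 + 1749} - \sqrt{1811196 + 2 \cdot 397 \frac{1}{397 + 990}} = \frac{1749}{2032} - \sqrt{1811196 + 2 \cdot 397 \cdot \frac{1}{1387}} = 1749 \cdot \frac{1}{2032} - \sqrt{1811196 + 2 \cdot 397 \cdot \frac{1}{1387}} = \frac{1749}{2032} - \sqrt{1811196 + \frac{794}{1387}} = \frac{1749}{2032} - \sqrt{\frac{2512129646}{1387}} = \frac{1749}{2032} - \frac{\sqrt{3484323819002}}{1387}$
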